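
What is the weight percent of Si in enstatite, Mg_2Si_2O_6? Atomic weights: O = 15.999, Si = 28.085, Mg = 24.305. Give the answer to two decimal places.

Molar mass of Mg_2Si_2O_6: 2·24.305 + 2·28.085 + 6·15.999 = 200.774 g/mol.
Mass of Si per formula unit: 2 × 28.085 = 56.170 g.
Weight fraction Si = 56.170 / 200.774 = 0.2798.

27.98 weight percent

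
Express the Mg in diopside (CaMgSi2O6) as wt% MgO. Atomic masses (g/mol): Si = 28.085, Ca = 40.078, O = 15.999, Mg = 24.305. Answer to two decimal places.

18.61 wt%

M(CaMgSi2O6) = 216.547 g/mol; M(MgO) = 40.304 g/mol.
Moles MgO per formula unit = 1 Mg ÷ 1 = 1.0000.
MgO fraction = (1.0000 × 40.304) / 216.547 = 40.304/216.547 = 0.1861.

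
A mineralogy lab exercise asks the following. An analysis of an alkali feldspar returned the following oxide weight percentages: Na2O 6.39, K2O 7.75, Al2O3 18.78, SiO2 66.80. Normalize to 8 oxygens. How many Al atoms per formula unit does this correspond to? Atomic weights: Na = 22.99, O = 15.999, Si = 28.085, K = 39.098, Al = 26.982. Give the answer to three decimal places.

Na2O: 6.39/61.979 = 0.10310 mol → 0.20620 mol Na, 0.10310 mol O.
K2O: 7.75/94.195 = 0.08228 mol → 0.16456 mol K, 0.08228 mol O.
Al2O3: 18.78/101.961 = 0.18419 mol → 0.36838 mol Al, 0.55257 mol O.
SiO2: 66.80/60.083 = 1.11180 mol → 1.11180 mol Si, 2.22360 mol O.
Total oxygen = 2.96155 mol. Normalization factor = 8/2.96155 = 2.70129.
Al per 8 O = 0.36838 × 2.70129 = 0.995.

0.995 Al apfu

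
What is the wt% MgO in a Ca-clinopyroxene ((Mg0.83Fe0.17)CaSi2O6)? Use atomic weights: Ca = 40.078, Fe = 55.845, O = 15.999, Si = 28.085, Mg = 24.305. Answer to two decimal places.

15.07 wt%

Formula mass = 221.909 g/mol.
0.83 Mg → 0.8300 mol MgO per formula unit; M(MgO) = 40.304, so MgO mass = 33.452 g.
33.452/221.909 × 100 = 15.07 wt%.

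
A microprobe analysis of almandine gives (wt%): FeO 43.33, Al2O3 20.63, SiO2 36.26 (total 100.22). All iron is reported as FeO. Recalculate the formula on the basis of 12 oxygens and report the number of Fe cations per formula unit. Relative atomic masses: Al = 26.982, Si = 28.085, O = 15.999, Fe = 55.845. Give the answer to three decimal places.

2.994 Fe apfu

43.33 wt% FeO ÷ 71.844 g/mol = 0.60311 mol, giving 0.60311 Fe and 0.60311 O.
20.63 wt% Al2O3 ÷ 101.961 g/mol = 0.20233 mol, giving 0.40466 Al and 0.60699 O.
36.26 wt% SiO2 ÷ 60.083 g/mol = 0.60350 mol, giving 0.60350 Si and 1.20700 O.
Oxygen sums to 2.41710; scaling by 12/2.41710 = 4.96463 puts the formula on 12 O.
Fe: 0.60311 × 4.96463 = 2.994 atoms per formula unit.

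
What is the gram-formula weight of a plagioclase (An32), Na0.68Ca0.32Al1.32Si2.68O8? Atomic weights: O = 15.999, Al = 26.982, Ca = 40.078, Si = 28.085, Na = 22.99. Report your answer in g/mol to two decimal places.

267.33 g/mol

M = 0.68(22.99) + 0.32(40.078) + 1.32(26.982) + 2.68(28.085) + 8(15.999)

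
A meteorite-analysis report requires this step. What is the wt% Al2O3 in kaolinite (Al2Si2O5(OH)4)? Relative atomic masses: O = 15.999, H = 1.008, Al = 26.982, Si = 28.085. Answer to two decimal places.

M(Al2Si2O5(OH)4) = 258.157 g/mol; M(Al2O3) = 101.961 g/mol.
Moles Al2O3 per formula unit = 2 Al ÷ 2 = 1.0000.
Al2O3 fraction = (1.0000 × 101.961) / 258.157 = 101.961/258.157 = 0.3950.

39.50 wt%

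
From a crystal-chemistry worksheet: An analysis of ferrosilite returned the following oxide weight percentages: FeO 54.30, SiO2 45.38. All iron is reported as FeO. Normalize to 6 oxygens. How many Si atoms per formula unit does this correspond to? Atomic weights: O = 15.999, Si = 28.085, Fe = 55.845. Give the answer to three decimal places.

FeO: 54.30/71.844 = 0.75580 mol → 0.75580 mol Fe, 0.75580 mol O.
SiO2: 45.38/60.083 = 0.75529 mol → 0.75529 mol Si, 1.51058 mol O.
Total oxygen = 2.26638 mol. Normalization factor = 6/2.26638 = 2.64739.
Si per 6 O = 0.75529 × 2.64739 = 2.000.

2.000 Si apfu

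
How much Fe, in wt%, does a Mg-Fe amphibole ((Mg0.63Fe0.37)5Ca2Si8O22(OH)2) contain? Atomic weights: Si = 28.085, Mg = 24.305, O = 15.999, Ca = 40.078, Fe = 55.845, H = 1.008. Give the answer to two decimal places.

Formula mass = 3.15·24.305 + 1.85·55.845 + 2·40.078 + 8·28.085 + 24·15.999 + 2·1.008 = 870.702 g/mol, of which 103.313 g is Fe.
So Fe makes up 103.313/870.702 = 0.1187 of the mass, i.e. 11.87%.

11.87 wt%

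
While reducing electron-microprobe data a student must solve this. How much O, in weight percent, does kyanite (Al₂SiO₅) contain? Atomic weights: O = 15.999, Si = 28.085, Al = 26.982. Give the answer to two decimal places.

49.37 weight percent

Molar mass of Al₂SiO₅: 2·26.982 + 1·28.085 + 5·15.999 = 162.044 g/mol.
Mass of O per formula unit: 5 × 15.999 = 79.995 g.
Weight fraction O = 79.995 / 162.044 = 0.4937.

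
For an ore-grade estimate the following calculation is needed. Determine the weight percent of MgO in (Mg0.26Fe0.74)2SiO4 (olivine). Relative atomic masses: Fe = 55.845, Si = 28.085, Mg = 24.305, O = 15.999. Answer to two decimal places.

Molar mass of (Mg0.26Fe0.74)2SiO4 = 0.52*24.305 + 1.48*55.845 + 1*28.085 + 4*15.999 = 187.370 g/mol.
Each formula unit contains 0.52 Mg, equivalent to 0.52/1 = 0.5200 mol MgO.
M(MgO) = 1×24.305 + 1×15.999 = 40.304 g/mol.
Mass of MgO per formula unit = 0.5200 × 40.304 = 20.958 g.
MgO wt% = 20.958 / 187.370 × 100 = 11.19%.

11.19 wt%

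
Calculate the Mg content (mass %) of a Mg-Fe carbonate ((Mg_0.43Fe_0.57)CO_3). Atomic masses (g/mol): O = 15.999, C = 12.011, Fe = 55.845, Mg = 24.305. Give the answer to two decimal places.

M((Mg_0.43Fe_0.57)CO_3) = 102.291 g/mol.
Mg contributes 0.43 × 24.305 = 10.451 g per mole.
10.451/102.291 = 0.1022 → 10.22%.

10.22 mass %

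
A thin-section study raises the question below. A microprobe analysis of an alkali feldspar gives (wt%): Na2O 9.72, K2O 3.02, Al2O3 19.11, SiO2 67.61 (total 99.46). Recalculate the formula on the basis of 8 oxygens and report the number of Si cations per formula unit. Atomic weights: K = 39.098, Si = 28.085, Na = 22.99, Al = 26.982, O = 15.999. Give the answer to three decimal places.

2.999 Si apfu

Na2O: 9.72/61.979 = 0.15683 mol → 0.31366 mol Na, 0.15683 mol O.
K2O: 3.02/94.195 = 0.03206 mol → 0.06412 mol K, 0.03206 mol O.
Al2O3: 19.11/101.961 = 0.18742 mol → 0.37484 mol Al, 0.56226 mol O.
SiO2: 67.61/60.083 = 1.12528 mol → 1.12528 mol Si, 2.25056 mol O.
Total oxygen = 3.00171 mol. Normalization factor = 8/3.00171 = 2.66515.
Si per 8 O = 1.12528 × 2.66515 = 2.999.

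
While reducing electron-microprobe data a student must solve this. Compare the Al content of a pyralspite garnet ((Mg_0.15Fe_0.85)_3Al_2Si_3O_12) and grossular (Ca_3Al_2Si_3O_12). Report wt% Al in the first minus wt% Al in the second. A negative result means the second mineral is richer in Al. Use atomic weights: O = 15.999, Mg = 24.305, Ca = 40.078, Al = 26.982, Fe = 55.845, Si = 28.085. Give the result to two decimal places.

First mineral: 53.964 g Al in 483.549 g formula = 11.16 wt% Al.
Second mineral: 53.964 g Al in 450.441 g formula = 11.98 wt% Al.
11.16% − 11.98% gives a difference of -0.82 percentage points.

-0.82 percentage points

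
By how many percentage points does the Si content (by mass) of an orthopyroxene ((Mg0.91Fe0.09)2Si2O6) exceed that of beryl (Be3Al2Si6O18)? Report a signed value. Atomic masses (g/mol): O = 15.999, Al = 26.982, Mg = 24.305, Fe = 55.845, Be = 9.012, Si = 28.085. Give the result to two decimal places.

M((Mg0.91Fe0.09)2Si2O6) = 206.451 g/mol, so wt% Si = 56.170/206.451 × 100 = 27.21%.
M(Be3Al2Si6O18) = 537.492 g/mol, so wt% Si = 168.510/537.492 × 100 = 31.35%.
27.21 − 31.35 = -4.14 pp.

-4.14 percentage points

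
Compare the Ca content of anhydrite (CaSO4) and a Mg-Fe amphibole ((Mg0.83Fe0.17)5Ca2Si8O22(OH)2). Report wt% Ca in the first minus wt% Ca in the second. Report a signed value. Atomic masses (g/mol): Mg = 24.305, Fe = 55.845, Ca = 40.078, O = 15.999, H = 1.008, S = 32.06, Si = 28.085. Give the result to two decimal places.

19.89 percentage points

Ca in CaSO4: molar mass 136.134 g/mol; 1×40.078 = 40.078 g → 29.44 wt%.
Ca in (Mg0.83Fe0.17)5Ca2Si8O22(OH)2: molar mass 839.162 g/mol; 2×40.078 = 80.156 g → 9.55 wt%.
Difference = 29.44 − 9.55 = 19.89 percentage points.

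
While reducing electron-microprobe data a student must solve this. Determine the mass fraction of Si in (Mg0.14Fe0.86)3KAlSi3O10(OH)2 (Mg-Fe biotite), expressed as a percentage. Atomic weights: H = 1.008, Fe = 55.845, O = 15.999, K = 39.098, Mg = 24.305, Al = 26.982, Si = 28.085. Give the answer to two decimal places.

16.90 wt%

M((Mg0.14Fe0.86)3KAlSi3O10(OH)2) = 498.627 g/mol.
Si contributes 3 × 28.085 = 84.255 g per mole.
84.255/498.627 = 0.1690 → 16.90%.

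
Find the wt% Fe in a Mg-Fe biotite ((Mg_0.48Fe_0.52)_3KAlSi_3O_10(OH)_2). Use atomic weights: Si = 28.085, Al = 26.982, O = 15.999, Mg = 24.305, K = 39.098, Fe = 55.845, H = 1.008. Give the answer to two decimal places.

Formula mass = 1.44×24.305 + 1.56×55.845 + 1×39.098 + 1×26.982 + 3×28.085 + 12×15.999 + 2×1.008 = 466.456 g/mol, of which 87.118 g is Fe.
So Fe makes up 87.118/466.456 = 0.1868 of the mass, i.e. 18.68%.

18.68 mass %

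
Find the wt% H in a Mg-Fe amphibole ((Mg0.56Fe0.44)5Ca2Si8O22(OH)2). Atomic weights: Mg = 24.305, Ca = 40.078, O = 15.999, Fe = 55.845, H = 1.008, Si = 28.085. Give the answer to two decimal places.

Molar mass of (Mg0.56Fe0.44)5Ca2Si8O22(OH)2: 2.80×24.305 + 2.20×55.845 + 2×40.078 + 8×28.085 + 24×15.999 + 2×1.008 = 881.741 g/mol.
Mass of H per formula unit: 2 × 1.008 = 2.016 g.
Weight fraction H = 2.016 / 881.741 = 0.0023.

0.23 wt%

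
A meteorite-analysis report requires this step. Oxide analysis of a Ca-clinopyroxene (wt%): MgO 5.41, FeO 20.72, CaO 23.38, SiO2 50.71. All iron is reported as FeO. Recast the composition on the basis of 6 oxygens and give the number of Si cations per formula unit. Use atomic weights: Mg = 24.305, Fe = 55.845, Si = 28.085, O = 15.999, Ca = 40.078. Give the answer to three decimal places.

MgO: 5.41/40.304 = 0.13423 mol → 0.13423 mol Mg, 0.13423 mol O.
FeO: 20.72/71.844 = 0.28840 mol → 0.28840 mol Fe, 0.28840 mol O.
CaO: 23.38/56.077 = 0.41693 mol → 0.41693 mol Ca, 0.41693 mol O.
SiO2: 50.71/60.083 = 0.84400 mol → 0.84400 mol Si, 1.68800 mol O.
Total oxygen = 2.52756 mol. Normalization factor = 6/2.52756 = 2.37383.
Si per 6 O = 0.84400 × 2.37383 = 2.004.

2.004 Si apfu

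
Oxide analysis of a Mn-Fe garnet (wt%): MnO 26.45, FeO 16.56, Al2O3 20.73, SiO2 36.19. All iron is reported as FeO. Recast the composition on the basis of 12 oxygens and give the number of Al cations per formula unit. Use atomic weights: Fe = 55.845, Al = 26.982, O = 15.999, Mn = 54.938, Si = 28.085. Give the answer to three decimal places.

2.018 Al apfu

MnO: 26.45/70.937 = 0.37287 mol → 0.37287 mol Mn, 0.37287 mol O.
FeO: 16.56/71.844 = 0.23050 mol → 0.23050 mol Fe, 0.23050 mol O.
Al2O3: 20.73/101.961 = 0.20331 mol → 0.40662 mol Al, 0.60993 mol O.
SiO2: 36.19/60.083 = 0.60233 mol → 0.60233 mol Si, 1.20466 mol O.
Total oxygen = 2.41796 mol. Normalization factor = 12/2.41796 = 4.96286.
Al per 12 O = 0.40662 × 4.96286 = 2.018.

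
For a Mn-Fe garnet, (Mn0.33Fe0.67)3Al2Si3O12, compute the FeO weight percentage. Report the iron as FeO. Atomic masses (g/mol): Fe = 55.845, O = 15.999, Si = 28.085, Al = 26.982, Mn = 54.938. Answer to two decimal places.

Molar mass of (Mn0.33Fe0.67)3Al2Si3O12 = 0.99×54.938 + 2.01×55.845 + 2×26.982 + 3×28.085 + 12×15.999 = 496.844 g/mol.
Each formula unit contains 2.01 Fe, equivalent to 2.01/1 = 2.0100 mol FeO.
M(FeO) = 1×55.845 + 1×15.999 = 71.844 g/mol.
Mass of FeO per formula unit = 2.0100 × 71.844 = 144.406 g.
FeO wt% = 144.406 / 496.844 × 100 = 29.06%.

29.06 wt%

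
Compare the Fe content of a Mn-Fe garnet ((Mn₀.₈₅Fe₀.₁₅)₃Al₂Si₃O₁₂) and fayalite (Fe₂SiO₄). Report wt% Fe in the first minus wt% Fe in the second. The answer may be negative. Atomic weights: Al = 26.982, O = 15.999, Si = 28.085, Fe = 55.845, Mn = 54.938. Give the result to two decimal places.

-49.74 percentage points

First mineral: 25.130 g Fe in 495.429 g formula = 5.07 wt% Fe.
Second mineral: 111.690 g Fe in 203.771 g formula = 54.81 wt% Fe.
5.07% − 54.81% gives a difference of -49.74 percentage points.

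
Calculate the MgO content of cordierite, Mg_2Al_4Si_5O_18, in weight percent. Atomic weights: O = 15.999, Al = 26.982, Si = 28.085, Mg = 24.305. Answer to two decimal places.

13.78 wt%

Molar mass of Mg_2Al_4Si_5O_18 = 2·24.305 + 4·26.982 + 5·28.085 + 18·15.999 = 584.945 g/mol.
Each formula unit contains 2 Mg, equivalent to 2/1 = 2.0000 mol MgO.
M(MgO) = 1×24.305 + 1×15.999 = 40.304 g/mol.
Mass of MgO per formula unit = 2.0000 × 40.304 = 80.608 g.
MgO wt% = 80.608 / 584.945 × 100 = 13.78%.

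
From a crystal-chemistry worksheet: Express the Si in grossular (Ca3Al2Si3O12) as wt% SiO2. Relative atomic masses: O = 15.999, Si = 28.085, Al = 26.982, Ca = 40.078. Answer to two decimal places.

40.02 wt%

M(Ca3Al2Si3O12) = 450.441 g/mol; M(SiO2) = 60.083 g/mol.
Moles SiO2 per formula unit = 3 Si ÷ 1 = 3.0000.
SiO2 fraction = (3.0000 × 60.083) / 450.441 = 180.249/450.441 = 0.4002.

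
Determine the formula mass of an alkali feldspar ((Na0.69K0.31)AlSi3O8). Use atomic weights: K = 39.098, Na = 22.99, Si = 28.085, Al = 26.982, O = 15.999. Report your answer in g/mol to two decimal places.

M = 0.69*22.99 + 0.31*39.098 + 1*26.982 + 3*28.085 + 8*15.999

267.21 g/mol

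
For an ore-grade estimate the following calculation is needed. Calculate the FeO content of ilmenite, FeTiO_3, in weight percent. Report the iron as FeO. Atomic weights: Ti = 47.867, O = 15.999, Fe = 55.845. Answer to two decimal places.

M(FeTiO_3) = 151.709 g/mol; M(FeO) = 71.844 g/mol.
Moles FeO per formula unit = 1 Fe ÷ 1 = 1.0000.
FeO fraction = (1.0000 × 71.844) / 151.709 = 71.844/151.709 = 0.4736.

47.36 wt%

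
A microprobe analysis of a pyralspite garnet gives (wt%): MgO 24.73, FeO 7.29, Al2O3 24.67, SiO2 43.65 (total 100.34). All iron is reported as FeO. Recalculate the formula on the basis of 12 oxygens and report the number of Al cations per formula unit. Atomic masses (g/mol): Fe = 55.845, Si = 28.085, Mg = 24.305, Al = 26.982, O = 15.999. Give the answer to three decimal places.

2.007 Al apfu

24.73 wt% MgO ÷ 40.304 g/mol = 0.61359 mol, giving 0.61359 Mg and 0.61359 O.
7.29 wt% FeO ÷ 71.844 g/mol = 0.10147 mol, giving 0.10147 Fe and 0.10147 O.
24.67 wt% Al2O3 ÷ 101.961 g/mol = 0.24196 mol, giving 0.48392 Al and 0.72588 O.
43.65 wt% SiO2 ÷ 60.083 g/mol = 0.72650 mol, giving 0.72650 Si and 1.45300 O.
Oxygen sums to 2.89394; scaling by 12/2.89394 = 4.14660 puts the formula on 12 O.
Al: 0.48392 × 4.14660 = 2.007 atoms per formula unit.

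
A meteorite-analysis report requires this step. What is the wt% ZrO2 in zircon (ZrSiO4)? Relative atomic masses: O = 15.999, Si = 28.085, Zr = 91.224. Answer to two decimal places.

Molar mass of ZrSiO4 = 1*91.224 + 1*28.085 + 4*15.999 = 183.305 g/mol.
Each formula unit contains 1 Zr, equivalent to 1/1 = 1.0000 mol ZrO2.
M(ZrO2) = 1×91.224 + 2×15.999 = 123.222 g/mol.
Mass of ZrO2 per formula unit = 1.0000 × 123.222 = 123.222 g.
ZrO2 wt% = 123.222 / 183.305 × 100 = 67.22%.

67.22 wt%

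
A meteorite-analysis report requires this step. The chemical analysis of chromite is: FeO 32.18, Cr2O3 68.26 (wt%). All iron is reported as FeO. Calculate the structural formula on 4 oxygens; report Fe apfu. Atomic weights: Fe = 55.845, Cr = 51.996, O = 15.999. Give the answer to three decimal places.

FeO (M=71.844): mol = 0.44791; Fe = 0.44791, O = 0.44791.
Cr2O3 (M=151.989): mol = 0.44911; Cr = 0.89822, O = 1.34733.
ΣO = 1.79524; factor = 4/ΣO = 2.22811.
Fe apfu = 0.44791 × 2.22811 = 0.998.

0.998 Fe apfu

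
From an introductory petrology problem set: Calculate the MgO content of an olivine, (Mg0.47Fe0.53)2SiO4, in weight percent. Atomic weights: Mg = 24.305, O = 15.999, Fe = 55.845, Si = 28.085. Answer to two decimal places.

21.76 wt%

M((Mg0.47Fe0.53)2SiO4) = 174.123 g/mol; M(MgO) = 40.304 g/mol.
Moles MgO per formula unit = 0.94 Mg ÷ 1 = 0.9400.
MgO fraction = (0.9400 × 40.304) / 174.123 = 37.886/174.123 = 0.2176.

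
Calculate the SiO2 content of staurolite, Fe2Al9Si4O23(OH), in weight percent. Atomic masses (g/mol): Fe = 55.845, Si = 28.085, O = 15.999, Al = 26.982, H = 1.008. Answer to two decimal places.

28.21 wt%

Formula mass = 851.852 g/mol.
4 Si → 4.0000 mol SiO2 per formula unit; M(SiO2) = 60.083, so SiO2 mass = 240.332 g.
240.332/851.852 × 100 = 28.21 wt%.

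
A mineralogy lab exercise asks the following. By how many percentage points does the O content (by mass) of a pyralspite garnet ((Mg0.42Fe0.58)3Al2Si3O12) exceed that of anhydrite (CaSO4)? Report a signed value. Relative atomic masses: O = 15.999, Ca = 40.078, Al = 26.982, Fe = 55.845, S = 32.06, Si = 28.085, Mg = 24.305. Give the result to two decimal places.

-5.09 percentage points

M((Mg0.42Fe0.58)3Al2Si3O12) = 458.002 g/mol, so wt% O = 191.988/458.002 × 100 = 41.92%.
M(CaSO4) = 136.134 g/mol, so wt% O = 63.996/136.134 × 100 = 47.01%.
41.92 − 47.01 = -5.09 pp.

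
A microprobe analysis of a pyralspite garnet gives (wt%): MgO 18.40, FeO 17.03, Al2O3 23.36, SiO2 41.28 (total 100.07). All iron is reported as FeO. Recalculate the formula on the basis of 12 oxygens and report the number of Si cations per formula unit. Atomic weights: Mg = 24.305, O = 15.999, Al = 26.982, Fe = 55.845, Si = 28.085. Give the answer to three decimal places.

MgO: 18.40/40.304 = 0.45653 mol → 0.45653 mol Mg, 0.45653 mol O.
FeO: 17.03/71.844 = 0.23704 mol → 0.23704 mol Fe, 0.23704 mol O.
Al2O3: 23.36/101.961 = 0.22911 mol → 0.45822 mol Al, 0.68733 mol O.
SiO2: 41.28/60.083 = 0.68705 mol → 0.68705 mol Si, 1.37410 mol O.
Total oxygen = 2.75500 mol. Normalization factor = 12/2.75500 = 4.35572.
Si per 12 O = 0.68705 × 4.35572 = 2.993.

2.993 Si apfu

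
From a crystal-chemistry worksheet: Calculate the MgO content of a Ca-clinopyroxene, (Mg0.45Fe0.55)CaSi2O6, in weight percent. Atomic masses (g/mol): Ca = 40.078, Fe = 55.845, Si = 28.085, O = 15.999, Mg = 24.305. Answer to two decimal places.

Molar mass of (Mg0.45Fe0.55)CaSi2O6 = 0.45*24.305 + 0.55*55.845 + 1*40.078 + 2*28.085 + 6*15.999 = 233.894 g/mol.
Each formula unit contains 0.45 Mg, equivalent to 0.45/1 = 0.4500 mol MgO.
M(MgO) = 1×24.305 + 1×15.999 = 40.304 g/mol.
Mass of MgO per formula unit = 0.4500 × 40.304 = 18.137 g.
MgO wt% = 18.137 / 233.894 × 100 = 7.75%.

7.75 wt%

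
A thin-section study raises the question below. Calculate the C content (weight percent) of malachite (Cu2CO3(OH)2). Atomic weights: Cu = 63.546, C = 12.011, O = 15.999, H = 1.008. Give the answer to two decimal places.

Formula mass = 2·63.546 + 1·12.011 + 5·15.999 + 2·1.008 = 221.114 g/mol, of which 12.011 g is C.
So C makes up 12.011/221.114 = 0.0543 of the mass, i.e. 5.43%.

5.43 weight percent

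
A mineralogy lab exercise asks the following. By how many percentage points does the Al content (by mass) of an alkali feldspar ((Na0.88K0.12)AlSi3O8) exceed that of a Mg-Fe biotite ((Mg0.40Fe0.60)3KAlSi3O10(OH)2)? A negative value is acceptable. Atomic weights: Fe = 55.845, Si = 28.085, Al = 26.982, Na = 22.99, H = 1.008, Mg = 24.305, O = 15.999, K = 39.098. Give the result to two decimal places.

M((Na0.88K0.12)AlSi3O8) = 264.152 g/mol, so wt% Al = 26.982/264.152 × 100 = 10.21%.
M((Mg0.40Fe0.60)3KAlSi3O10(OH)2) = 474.026 g/mol, so wt% Al = 26.982/474.026 × 100 = 5.69%.
10.21 − 5.69 = 4.52 pp.

4.52 percentage points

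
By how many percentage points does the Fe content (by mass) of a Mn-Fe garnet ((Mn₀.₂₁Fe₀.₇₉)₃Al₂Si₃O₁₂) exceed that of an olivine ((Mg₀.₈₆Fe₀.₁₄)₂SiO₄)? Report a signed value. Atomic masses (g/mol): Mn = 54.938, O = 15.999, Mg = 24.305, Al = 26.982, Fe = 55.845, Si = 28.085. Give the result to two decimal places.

16.16 percentage points

M((Mn₀.₂₁Fe₀.₇₉)₃Al₂Si₃O₁₂) = 497.171 g/mol, so wt% Fe = 132.353/497.171 × 100 = 26.62%.
M((Mg₀.₈₆Fe₀.₁₄)₂SiO₄) = 149.522 g/mol, so wt% Fe = 15.637/149.522 × 100 = 10.46%.
26.62 − 10.46 = 16.16 pp.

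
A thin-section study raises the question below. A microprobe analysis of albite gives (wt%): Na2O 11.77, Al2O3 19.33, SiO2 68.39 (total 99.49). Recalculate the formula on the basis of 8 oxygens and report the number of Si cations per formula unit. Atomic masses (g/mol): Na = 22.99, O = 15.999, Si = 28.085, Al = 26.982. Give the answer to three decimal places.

3.000 Si apfu

Na2O (M=61.979): mol = 0.18990; Na = 0.37980, O = 0.18990.
Al2O3 (M=101.961): mol = 0.18958; Al = 0.37916, O = 0.56874.
SiO2 (M=60.083): mol = 1.13826; Si = 1.13826, O = 2.27652.
ΣO = 3.03516; factor = 8/ΣO = 2.63578.
Si apfu = 1.13826 × 2.63578 = 3.000.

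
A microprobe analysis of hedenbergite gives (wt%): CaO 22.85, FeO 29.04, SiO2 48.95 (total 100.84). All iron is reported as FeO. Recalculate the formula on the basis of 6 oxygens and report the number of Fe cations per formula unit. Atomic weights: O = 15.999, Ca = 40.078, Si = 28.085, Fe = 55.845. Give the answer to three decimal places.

CaO: 22.85/56.077 = 0.40748 mol → 0.40748 mol Ca, 0.40748 mol O.
FeO: 29.04/71.844 = 0.40421 mol → 0.40421 mol Fe, 0.40421 mol O.
SiO2: 48.95/60.083 = 0.81471 mol → 0.81471 mol Si, 1.62942 mol O.
Total oxygen = 2.44111 mol. Normalization factor = 6/2.44111 = 2.45790.
Fe per 6 O = 0.40421 × 2.45790 = 0.994.

0.994 Fe apfu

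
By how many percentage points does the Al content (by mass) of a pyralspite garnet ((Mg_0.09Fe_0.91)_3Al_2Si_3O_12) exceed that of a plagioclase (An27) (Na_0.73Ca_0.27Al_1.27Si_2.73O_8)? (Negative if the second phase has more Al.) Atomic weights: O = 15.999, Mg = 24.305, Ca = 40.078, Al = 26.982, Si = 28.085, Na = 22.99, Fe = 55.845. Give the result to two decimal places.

-1.83 percentage points

M((Mg_0.09Fe_0.91)_3Al_2Si_3O_12) = 489.226 g/mol, so wt% Al = 53.964/489.226 × 100 = 11.03%.
M(Na_0.73Ca_0.27Al_1.27Si_2.73O_8) = 266.535 g/mol, so wt% Al = 34.267/266.535 × 100 = 12.86%.
11.03 − 12.86 = -1.83 pp.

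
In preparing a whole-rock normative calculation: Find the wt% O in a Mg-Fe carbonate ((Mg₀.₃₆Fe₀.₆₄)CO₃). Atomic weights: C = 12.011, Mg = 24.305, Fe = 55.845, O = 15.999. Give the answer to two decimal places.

M((Mg₀.₃₆Fe₀.₆₄)CO₃) = 104.499 g/mol.
O contributes 3 × 15.999 = 47.997 g per mole.
47.997/104.499 = 0.4593 → 45.93%.

45.93 wt%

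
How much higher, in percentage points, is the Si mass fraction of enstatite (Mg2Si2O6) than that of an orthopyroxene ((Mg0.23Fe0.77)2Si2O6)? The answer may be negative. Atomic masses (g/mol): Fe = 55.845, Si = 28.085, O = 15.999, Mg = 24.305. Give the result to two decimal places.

5.45 percentage points

Si in Mg2Si2O6: molar mass 200.774 g/mol; 2×28.085 = 56.170 g → 27.98 wt%.
Si in (Mg0.23Fe0.77)2Si2O6: molar mass 249.346 g/mol; 2×28.085 = 56.170 g → 22.53 wt%.
Difference = 27.98 − 22.53 = 5.45 percentage points.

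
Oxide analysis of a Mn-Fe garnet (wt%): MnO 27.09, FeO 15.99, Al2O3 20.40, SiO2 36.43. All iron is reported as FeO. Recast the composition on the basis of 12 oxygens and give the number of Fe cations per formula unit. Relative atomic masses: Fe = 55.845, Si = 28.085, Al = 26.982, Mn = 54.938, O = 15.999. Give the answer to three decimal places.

MnO: 27.09/70.937 = 0.38189 mol → 0.38189 mol Mn, 0.38189 mol O.
FeO: 15.99/71.844 = 0.22257 mol → 0.22257 mol Fe, 0.22257 mol O.
Al2O3: 20.40/101.961 = 0.20008 mol → 0.40016 mol Al, 0.60024 mol O.
SiO2: 36.43/60.083 = 0.60633 mol → 0.60633 mol Si, 1.21266 mol O.
Total oxygen = 2.41736 mol. Normalization factor = 12/2.41736 = 4.96409.
Fe per 12 O = 0.22257 × 4.96409 = 1.105.

1.105 Fe apfu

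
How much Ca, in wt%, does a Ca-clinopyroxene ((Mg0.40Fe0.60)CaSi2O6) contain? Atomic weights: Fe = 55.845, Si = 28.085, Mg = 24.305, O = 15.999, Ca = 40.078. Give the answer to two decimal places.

Formula mass = 0.40×24.305 + 0.60×55.845 + 1×40.078 + 2×28.085 + 6×15.999 = 235.471 g/mol, of which 40.078 g is Ca.
So Ca makes up 40.078/235.471 = 0.1702 of the mass, i.e. 17.02%.

17.02 wt%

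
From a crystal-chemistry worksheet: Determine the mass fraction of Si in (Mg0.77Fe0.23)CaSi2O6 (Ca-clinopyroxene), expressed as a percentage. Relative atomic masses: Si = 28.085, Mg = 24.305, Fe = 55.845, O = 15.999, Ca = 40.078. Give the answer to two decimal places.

Molar mass of (Mg0.77Fe0.23)CaSi2O6: 0.77×24.305 + 0.23×55.845 + 1×40.078 + 2×28.085 + 6×15.999 = 223.801 g/mol.
Mass of Si per formula unit: 2 × 28.085 = 56.170 g.
Weight fraction Si = 56.170 / 223.801 = 0.2510.

25.10 wt%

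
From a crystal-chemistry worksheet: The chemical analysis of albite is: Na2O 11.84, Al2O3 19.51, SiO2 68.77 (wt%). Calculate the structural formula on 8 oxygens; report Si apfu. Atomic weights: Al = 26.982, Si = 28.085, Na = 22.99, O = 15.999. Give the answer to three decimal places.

11.84 wt% Na2O ÷ 61.979 g/mol = 0.19103 mol, giving 0.38206 Na and 0.19103 O.
19.51 wt% Al2O3 ÷ 101.961 g/mol = 0.19135 mol, giving 0.38270 Al and 0.57405 O.
68.77 wt% SiO2 ÷ 60.083 g/mol = 1.14458 mol, giving 1.14458 Si and 2.28916 O.
Oxygen sums to 3.05424; scaling by 8/3.05424 = 2.61931 puts the formula on 8 O.
Si: 1.14458 × 2.61931 = 2.998 atoms per formula unit.

2.998 Si apfu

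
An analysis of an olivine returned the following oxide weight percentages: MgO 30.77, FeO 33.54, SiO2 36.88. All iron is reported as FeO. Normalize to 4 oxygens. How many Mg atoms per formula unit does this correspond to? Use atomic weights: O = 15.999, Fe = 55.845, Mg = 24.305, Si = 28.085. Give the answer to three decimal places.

1.242 Mg apfu

30.77 wt% MgO ÷ 40.304 g/mol = 0.76345 mol, giving 0.76345 Mg and 0.76345 O.
33.54 wt% FeO ÷ 71.844 g/mol = 0.46684 mol, giving 0.46684 Fe and 0.46684 O.
36.88 wt% SiO2 ÷ 60.083 g/mol = 0.61382 mol, giving 0.61382 Si and 1.22764 O.
Oxygen sums to 2.45793; scaling by 4/2.45793 = 1.62739 puts the formula on 4 O.
Mg: 0.76345 × 1.62739 = 1.242 atoms per formula unit.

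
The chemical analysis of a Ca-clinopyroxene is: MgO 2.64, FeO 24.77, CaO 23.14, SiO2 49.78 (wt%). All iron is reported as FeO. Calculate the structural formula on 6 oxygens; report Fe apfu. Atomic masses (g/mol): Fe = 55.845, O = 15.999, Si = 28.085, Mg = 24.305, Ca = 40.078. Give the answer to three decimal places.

0.834 Fe apfu

2.64 wt% MgO ÷ 40.304 g/mol = 0.06550 mol, giving 0.06550 Mg and 0.06550 O.
24.77 wt% FeO ÷ 71.844 g/mol = 0.34477 mol, giving 0.34477 Fe and 0.34477 O.
23.14 wt% CaO ÷ 56.077 g/mol = 0.41265 mol, giving 0.41265 Ca and 0.41265 O.
49.78 wt% SiO2 ÷ 60.083 g/mol = 0.82852 mol, giving 0.82852 Si and 1.65704 O.
Oxygen sums to 2.47996; scaling by 6/2.47996 = 2.41939 puts the formula on 6 O.
Fe: 0.34477 × 2.41939 = 0.834 atoms per formula unit.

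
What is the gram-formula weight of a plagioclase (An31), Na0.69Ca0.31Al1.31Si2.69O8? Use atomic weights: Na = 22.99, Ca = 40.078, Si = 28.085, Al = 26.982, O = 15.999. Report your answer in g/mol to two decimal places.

M = 0.69(22.99) + 0.31(40.078) + 1.31(26.982) + 2.69(28.085) + 8(15.999)

267.17 g/mol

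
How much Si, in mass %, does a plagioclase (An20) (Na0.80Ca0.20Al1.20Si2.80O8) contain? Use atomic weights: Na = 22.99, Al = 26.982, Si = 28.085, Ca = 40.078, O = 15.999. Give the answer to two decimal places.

Formula mass = 0.80·22.99 + 0.20·40.078 + 1.20·26.982 + 2.80·28.085 + 8·15.999 = 265.416 g/mol, of which 78.638 g is Si.
So Si makes up 78.638/265.416 = 0.2963 of the mass, i.e. 29.63%.

29.63 mass %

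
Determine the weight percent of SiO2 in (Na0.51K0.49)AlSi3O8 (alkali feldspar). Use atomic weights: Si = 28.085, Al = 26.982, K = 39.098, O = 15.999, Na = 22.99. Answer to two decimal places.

66.73 wt%

Molar mass of (Na0.51K0.49)AlSi3O8 = 0.51·22.99 + 0.49·39.098 + 1·26.982 + 3·28.085 + 8·15.999 = 270.112 g/mol.
Each formula unit contains 3 Si, equivalent to 3/1 = 3.0000 mol SiO2.
M(SiO2) = 1×28.085 + 2×15.999 = 60.083 g/mol.
Mass of SiO2 per formula unit = 3.0000 × 60.083 = 180.249 g.
SiO2 wt% = 180.249 / 270.112 × 100 = 66.73%.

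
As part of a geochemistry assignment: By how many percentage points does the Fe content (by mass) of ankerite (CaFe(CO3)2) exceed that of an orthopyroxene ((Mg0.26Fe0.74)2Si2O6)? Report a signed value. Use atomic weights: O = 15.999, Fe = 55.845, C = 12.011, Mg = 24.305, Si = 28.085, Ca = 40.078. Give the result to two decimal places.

M(CaFe(CO3)2) = 215.939 g/mol, so wt% Fe = 55.845/215.939 × 100 = 25.86%.
M((Mg0.26Fe0.74)2Si2O6) = 247.453 g/mol, so wt% Fe = 82.651/247.453 × 100 = 33.40%.
25.86 − 33.40 = -7.54 pp.

-7.54 percentage points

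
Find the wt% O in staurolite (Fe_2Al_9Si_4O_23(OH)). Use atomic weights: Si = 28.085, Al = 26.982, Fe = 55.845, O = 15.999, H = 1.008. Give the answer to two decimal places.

Molar mass of Fe_2Al_9Si_4O_23(OH): 2·55.845 + 9·26.982 + 4·28.085 + 24·15.999 + 1·1.008 = 851.852 g/mol.
Mass of O per formula unit: 24 × 15.999 = 383.976 g.
Weight fraction O = 383.976 / 851.852 = 0.4508.

45.08 mass %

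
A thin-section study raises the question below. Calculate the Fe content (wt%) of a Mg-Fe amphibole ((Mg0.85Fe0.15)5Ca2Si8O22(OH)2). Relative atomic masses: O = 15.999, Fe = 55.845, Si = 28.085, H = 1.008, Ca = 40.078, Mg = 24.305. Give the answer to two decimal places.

5.01 wt%

Molar mass of (Mg0.85Fe0.15)5Ca2Si8O22(OH)2: 4.25*24.305 + 0.75*55.845 + 2*40.078 + 8*28.085 + 24*15.999 + 2*1.008 = 836.008 g/mol.
Mass of Fe per formula unit: 0.75 × 55.845 = 41.884 g.
Weight fraction Fe = 41.884 / 836.008 = 0.0501.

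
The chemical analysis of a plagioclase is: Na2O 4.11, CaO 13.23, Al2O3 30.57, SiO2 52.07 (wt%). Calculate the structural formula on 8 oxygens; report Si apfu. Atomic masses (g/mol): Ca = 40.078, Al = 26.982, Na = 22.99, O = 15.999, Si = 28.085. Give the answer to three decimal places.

Na2O (M=61.979): mol = 0.06631; Na = 0.13262, O = 0.06631.
CaO (M=56.077): mol = 0.23593; Ca = 0.23593, O = 0.23593.
Al2O3 (M=101.961): mol = 0.29982; Al = 0.59964, O = 0.89946.
SiO2 (M=60.083): mol = 0.86663; Si = 0.86663, O = 1.73326.
ΣO = 2.93496; factor = 8/ΣO = 2.72576.
Si apfu = 0.86663 × 2.72576 = 2.362.

2.362 Si apfu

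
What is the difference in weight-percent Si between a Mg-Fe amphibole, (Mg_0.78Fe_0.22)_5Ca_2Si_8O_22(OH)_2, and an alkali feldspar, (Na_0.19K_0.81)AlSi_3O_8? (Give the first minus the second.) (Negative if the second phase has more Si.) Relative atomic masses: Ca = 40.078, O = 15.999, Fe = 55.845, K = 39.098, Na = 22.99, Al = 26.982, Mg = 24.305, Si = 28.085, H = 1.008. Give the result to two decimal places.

M((Mg_0.78Fe_0.22)_5Ca_2Si_8O_22(OH)_2) = 847.047 g/mol, so wt% Si = 224.680/847.047 × 100 = 26.53%.
M((Na_0.19K_0.81)AlSi_3O_8) = 275.266 g/mol, so wt% Si = 84.255/275.266 × 100 = 30.61%.
26.53 − 30.61 = -4.08 pp.

-4.08 percentage points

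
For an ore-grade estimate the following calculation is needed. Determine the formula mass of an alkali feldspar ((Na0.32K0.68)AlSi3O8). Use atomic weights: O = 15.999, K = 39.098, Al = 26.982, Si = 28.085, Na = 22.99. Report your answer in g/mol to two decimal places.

Na: 0.32 × 22.99 = 7.3568
K: 0.68 × 39.098 = 26.5866
Al: 1 × 26.982 = 26.9820
Si: 3 × 28.085 = 84.2550
O: 8 × 15.999 = 127.9920
Summing the contributions gives the formula mass.

273.17 g/mol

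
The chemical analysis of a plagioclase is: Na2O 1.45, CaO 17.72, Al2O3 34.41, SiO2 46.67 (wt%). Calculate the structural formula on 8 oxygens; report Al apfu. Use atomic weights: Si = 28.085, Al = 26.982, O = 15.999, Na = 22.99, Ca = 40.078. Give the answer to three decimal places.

Na2O: 1.45/61.979 = 0.02340 mol → 0.04680 mol Na, 0.02340 mol O.
CaO: 17.72/56.077 = 0.31599 mol → 0.31599 mol Ca, 0.31599 mol O.
Al2O3: 34.41/101.961 = 0.33748 mol → 0.67496 mol Al, 1.01244 mol O.
SiO2: 46.67/60.083 = 0.77676 mol → 0.77676 mol Si, 1.55352 mol O.
Total oxygen = 2.90535 mol. Normalization factor = 8/2.90535 = 2.75354.
Al per 8 O = 0.67496 × 2.75354 = 1.859.

1.859 Al apfu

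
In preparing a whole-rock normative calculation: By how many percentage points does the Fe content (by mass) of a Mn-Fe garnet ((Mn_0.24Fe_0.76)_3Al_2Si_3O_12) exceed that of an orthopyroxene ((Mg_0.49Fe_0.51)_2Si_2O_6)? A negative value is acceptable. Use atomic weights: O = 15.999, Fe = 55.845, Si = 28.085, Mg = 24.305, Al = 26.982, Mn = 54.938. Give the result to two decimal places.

1.16 percentage points

Fe in (Mn_0.24Fe_0.76)_3Al_2Si_3O_12: molar mass 497.089 g/mol; 2.28×55.845 = 127.327 g → 25.61 wt%.
Fe in (Mg_0.49Fe_0.51)_2Si_2O_6: molar mass 232.945 g/mol; 1.02×55.845 = 56.962 g → 24.45 wt%.
Difference = 25.61 − 24.45 = 1.16 percentage points.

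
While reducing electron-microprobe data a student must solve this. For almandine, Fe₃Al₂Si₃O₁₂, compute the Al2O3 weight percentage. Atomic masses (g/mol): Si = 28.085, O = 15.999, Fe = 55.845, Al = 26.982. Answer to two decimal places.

20.48 wt%

M(Fe₃Al₂Si₃O₁₂) = 497.742 g/mol; M(Al2O3) = 101.961 g/mol.
Moles Al2O3 per formula unit = 2 Al ÷ 2 = 1.0000.
Al2O3 fraction = (1.0000 × 101.961) / 497.742 = 101.961/497.742 = 0.2048.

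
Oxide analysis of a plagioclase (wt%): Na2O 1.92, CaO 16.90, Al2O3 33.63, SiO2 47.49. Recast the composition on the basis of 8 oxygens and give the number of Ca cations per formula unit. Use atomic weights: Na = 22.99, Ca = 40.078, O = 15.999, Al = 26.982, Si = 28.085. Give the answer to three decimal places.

Na2O (M=61.979): mol = 0.03098; Na = 0.06196, O = 0.03098.
CaO (M=56.077): mol = 0.30137; Ca = 0.30137, O = 0.30137.
Al2O3 (M=101.961): mol = 0.32983; Al = 0.65966, O = 0.98949.
SiO2 (M=60.083): mol = 0.79041; Si = 0.79041, O = 1.58082.
ΣO = 2.90266; factor = 8/ΣO = 2.75609.
Ca apfu = 0.30137 × 2.75609 = 0.831.

0.831 Ca apfu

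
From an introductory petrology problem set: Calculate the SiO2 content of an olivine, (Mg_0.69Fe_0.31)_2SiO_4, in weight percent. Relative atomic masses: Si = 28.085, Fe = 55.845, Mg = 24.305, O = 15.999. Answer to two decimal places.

Formula mass = 160.246 g/mol.
1 Si → 1.0000 mol SiO2 per formula unit; M(SiO2) = 60.083, so SiO2 mass = 60.083 g.
60.083/160.246 × 100 = 37.49 wt%.

37.49 wt%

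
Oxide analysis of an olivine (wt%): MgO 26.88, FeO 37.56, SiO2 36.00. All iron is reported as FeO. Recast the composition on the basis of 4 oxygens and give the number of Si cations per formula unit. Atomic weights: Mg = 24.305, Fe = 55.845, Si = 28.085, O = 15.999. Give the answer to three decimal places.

MgO (M=40.304): mol = 0.66693; Mg = 0.66693, O = 0.66693.
FeO (M=71.844): mol = 0.52280; Fe = 0.52280, O = 0.52280.
SiO2 (M=60.083): mol = 0.59917; Si = 0.59917, O = 1.19834.
ΣO = 2.38807; factor = 4/ΣO = 1.67499.
Si apfu = 0.59917 × 1.67499 = 1.004.

1.004 Si apfu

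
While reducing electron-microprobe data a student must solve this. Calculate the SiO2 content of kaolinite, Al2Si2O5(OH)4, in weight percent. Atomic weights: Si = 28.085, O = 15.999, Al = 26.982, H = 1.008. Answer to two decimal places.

46.55 wt%

Formula mass = 258.157 g/mol.
2 Si → 2.0000 mol SiO2 per formula unit; M(SiO2) = 60.083, so SiO2 mass = 120.166 g.
120.166/258.157 × 100 = 46.55 wt%.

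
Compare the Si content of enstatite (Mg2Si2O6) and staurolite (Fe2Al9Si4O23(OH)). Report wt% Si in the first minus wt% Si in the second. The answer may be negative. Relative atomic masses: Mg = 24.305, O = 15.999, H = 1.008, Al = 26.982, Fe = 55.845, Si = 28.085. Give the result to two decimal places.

14.79 percentage points

First mineral: 56.170 g Si in 200.774 g formula = 27.98 wt% Si.
Second mineral: 112.340 g Si in 851.852 g formula = 13.19 wt% Si.
27.98% − 13.19% gives a difference of 14.79 percentage points.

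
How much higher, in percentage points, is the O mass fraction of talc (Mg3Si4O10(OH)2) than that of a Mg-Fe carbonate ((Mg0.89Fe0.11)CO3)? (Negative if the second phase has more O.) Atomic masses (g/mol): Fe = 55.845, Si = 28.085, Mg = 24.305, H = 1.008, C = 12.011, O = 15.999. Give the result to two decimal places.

-4.06 percentage points

M(Mg3Si4O10(OH)2) = 379.259 g/mol, so wt% O = 191.988/379.259 × 100 = 50.62%.
M((Mg0.89Fe0.11)CO3) = 87.782 g/mol, so wt% O = 47.997/87.782 × 100 = 54.68%.
50.62 − 54.68 = -4.06 pp.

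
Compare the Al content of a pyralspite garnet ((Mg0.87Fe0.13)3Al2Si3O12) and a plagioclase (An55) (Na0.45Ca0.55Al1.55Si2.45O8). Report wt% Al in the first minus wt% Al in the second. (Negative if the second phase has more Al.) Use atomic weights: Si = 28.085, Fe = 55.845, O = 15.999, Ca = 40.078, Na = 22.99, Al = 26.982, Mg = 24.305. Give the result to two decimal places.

First mineral: 53.964 g Al in 415.423 g formula = 12.99 wt% Al.
Second mineral: 41.822 g Al in 271.011 g formula = 15.43 wt% Al.
12.99% − 15.43% gives a difference of -2.44 percentage points.

-2.44 percentage points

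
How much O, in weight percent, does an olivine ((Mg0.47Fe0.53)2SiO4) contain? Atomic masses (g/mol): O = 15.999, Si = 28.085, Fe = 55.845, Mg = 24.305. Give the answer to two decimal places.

M((Mg0.47Fe0.53)2SiO4) = 174.123 g/mol.
O contributes 4 × 15.999 = 63.996 g per mole.
63.996/174.123 = 0.3675 → 36.75%.

36.75 weight percent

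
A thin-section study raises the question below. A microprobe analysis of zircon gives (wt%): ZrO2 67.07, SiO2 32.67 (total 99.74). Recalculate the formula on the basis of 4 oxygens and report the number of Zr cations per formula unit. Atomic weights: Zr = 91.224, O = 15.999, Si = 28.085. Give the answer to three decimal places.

ZrO2: 67.07/123.222 = 0.54430 mol → 0.54430 mol Zr, 1.08860 mol O.
SiO2: 32.67/60.083 = 0.54375 mol → 0.54375 mol Si, 1.08750 mol O.
Total oxygen = 2.17610 mol. Normalization factor = 4/2.17610 = 1.83815.
Zr per 4 O = 0.54430 × 1.83815 = 1.001.

1.001 Zr apfu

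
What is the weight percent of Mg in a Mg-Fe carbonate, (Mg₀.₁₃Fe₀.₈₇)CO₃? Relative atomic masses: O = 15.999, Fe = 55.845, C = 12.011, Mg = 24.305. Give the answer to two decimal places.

Formula mass = 0.13·24.305 + 0.87·55.845 + 1·12.011 + 3·15.999 = 111.753 g/mol, of which 3.160 g is Mg.
So Mg makes up 3.160/111.753 = 0.0283 of the mass, i.e. 2.83%.

2.83 weight percent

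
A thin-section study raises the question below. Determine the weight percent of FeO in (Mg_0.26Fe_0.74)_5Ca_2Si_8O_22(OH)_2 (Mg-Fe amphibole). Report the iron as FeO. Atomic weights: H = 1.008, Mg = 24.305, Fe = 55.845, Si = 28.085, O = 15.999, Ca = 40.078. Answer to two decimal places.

28.61 wt%

Molar mass of (Mg_0.26Fe_0.74)_5Ca_2Si_8O_22(OH)_2 = 1.30*24.305 + 3.70*55.845 + 2*40.078 + 8*28.085 + 24*15.999 + 2*1.008 = 929.051 g/mol.
Each formula unit contains 3.70 Fe, equivalent to 3.70/1 = 3.7000 mol FeO.
M(FeO) = 1×55.845 + 1×15.999 = 71.844 g/mol.
Mass of FeO per formula unit = 3.7000 × 71.844 = 265.823 g.
FeO wt% = 265.823 / 929.051 × 100 = 28.61%.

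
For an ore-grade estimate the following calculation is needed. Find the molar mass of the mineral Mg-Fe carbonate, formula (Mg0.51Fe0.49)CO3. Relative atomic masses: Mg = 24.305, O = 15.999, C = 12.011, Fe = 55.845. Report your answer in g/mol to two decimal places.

The formula mass is the sum 0.51*24.305 + 0.49*55.845 + 1*12.011 + 3*15.999.

99.77 g/mol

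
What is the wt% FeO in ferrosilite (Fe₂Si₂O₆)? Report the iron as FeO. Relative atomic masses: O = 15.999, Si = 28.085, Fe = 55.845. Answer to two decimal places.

54.46 wt%

M(Fe₂Si₂O₆) = 263.854 g/mol; M(FeO) = 71.844 g/mol.
Moles FeO per formula unit = 2 Fe ÷ 1 = 2.0000.
FeO fraction = (2.0000 × 71.844) / 263.854 = 143.688/263.854 = 0.5446.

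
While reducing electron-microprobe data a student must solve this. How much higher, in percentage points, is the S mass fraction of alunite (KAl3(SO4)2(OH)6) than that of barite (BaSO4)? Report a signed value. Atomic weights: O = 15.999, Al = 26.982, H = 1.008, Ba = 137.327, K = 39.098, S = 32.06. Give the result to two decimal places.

1.74 percentage points

First mineral: 64.120 g S in 414.198 g formula = 15.48 wt% S.
Second mineral: 32.060 g S in 233.383 g formula = 13.74 wt% S.
15.48% − 13.74% gives a difference of 1.74 percentage points.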